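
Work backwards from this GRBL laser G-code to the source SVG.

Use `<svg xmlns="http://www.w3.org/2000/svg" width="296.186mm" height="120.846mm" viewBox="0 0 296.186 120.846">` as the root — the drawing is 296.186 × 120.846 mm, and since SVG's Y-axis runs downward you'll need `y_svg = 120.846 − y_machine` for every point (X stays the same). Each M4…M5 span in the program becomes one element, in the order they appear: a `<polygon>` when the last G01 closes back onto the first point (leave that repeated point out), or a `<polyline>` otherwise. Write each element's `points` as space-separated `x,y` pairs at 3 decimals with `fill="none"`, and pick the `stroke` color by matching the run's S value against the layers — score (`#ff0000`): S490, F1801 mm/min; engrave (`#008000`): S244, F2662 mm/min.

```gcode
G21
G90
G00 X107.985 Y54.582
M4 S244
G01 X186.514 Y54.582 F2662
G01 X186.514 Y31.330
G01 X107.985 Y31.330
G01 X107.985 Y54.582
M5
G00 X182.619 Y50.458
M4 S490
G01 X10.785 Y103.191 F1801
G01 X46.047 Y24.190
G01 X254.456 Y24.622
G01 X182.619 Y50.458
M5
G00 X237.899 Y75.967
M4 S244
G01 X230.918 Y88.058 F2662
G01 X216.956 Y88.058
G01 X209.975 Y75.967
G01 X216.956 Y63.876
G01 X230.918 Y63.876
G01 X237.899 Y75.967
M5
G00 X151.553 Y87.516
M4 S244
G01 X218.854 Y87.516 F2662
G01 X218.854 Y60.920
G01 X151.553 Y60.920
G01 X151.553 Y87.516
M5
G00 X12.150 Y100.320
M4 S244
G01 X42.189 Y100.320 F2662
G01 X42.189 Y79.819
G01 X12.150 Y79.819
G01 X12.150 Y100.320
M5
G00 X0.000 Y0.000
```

Each laser-on run becomes one SVG element. Flip Y back into SVG space with y_svg = 120.846 − y_machine.

Run 1: the run's S244 means `#008000` (engrave). The run returns to its start, so emit a `<polygon>` with points (Y-flipped): 107.985,66.264 186.514,66.264 186.514,89.516 107.985,89.516.

Run 2: power S490 maps to stroke `#ff0000` (score). The run returns to its start, so emit a `<polygon>` with points (Y-flipped): 182.619,70.388 10.785,17.655 46.047,96.656 254.456,96.224.

Run 3: S244 ⇒ engrave layer `#008000`. The run returns to its start, so emit a `<polygon>` with points (Y-flipped): 237.899,44.879 230.918,32.788 216.956,32.788 209.975,44.879 216.956,56.970 230.918,56.970.

Run 4: S244 ⇒ engrave layer `#008000`. The run returns to its start, so emit a `<polygon>` with points (Y-flipped): 151.553,33.330 218.854,33.330 218.854,59.926 151.553,59.926.

Run 5: S244 ⇒ engrave layer `#008000`. The run returns to its start, so emit a `<polygon>` with points (Y-flipped): 12.150,20.526 42.189,20.526 42.189,41.027 12.150,41.027.

<svg xmlns="http://www.w3.org/2000/svg" width="296.186mm" height="120.846mm" viewBox="0 0 296.186 120.846">
  <polygon points="107.985,66.264 186.514,66.264 186.514,89.516 107.985,89.516" fill="none" stroke="#008000"/>
  <polygon points="182.619,70.388 10.785,17.655 46.047,96.656 254.456,96.224" fill="none" stroke="#ff0000"/>
  <polygon points="237.899,44.879 230.918,32.788 216.956,32.788 209.975,44.879 216.956,56.970 230.918,56.970" fill="none" stroke="#008000"/>
  <polygon points="151.553,33.330 218.854,33.330 218.854,59.926 151.553,59.926" fill="none" stroke="#008000"/>
  <polygon points="12.150,20.526 42.189,20.526 42.189,41.027 12.150,41.027" fill="none" stroke="#008000"/>
</svg>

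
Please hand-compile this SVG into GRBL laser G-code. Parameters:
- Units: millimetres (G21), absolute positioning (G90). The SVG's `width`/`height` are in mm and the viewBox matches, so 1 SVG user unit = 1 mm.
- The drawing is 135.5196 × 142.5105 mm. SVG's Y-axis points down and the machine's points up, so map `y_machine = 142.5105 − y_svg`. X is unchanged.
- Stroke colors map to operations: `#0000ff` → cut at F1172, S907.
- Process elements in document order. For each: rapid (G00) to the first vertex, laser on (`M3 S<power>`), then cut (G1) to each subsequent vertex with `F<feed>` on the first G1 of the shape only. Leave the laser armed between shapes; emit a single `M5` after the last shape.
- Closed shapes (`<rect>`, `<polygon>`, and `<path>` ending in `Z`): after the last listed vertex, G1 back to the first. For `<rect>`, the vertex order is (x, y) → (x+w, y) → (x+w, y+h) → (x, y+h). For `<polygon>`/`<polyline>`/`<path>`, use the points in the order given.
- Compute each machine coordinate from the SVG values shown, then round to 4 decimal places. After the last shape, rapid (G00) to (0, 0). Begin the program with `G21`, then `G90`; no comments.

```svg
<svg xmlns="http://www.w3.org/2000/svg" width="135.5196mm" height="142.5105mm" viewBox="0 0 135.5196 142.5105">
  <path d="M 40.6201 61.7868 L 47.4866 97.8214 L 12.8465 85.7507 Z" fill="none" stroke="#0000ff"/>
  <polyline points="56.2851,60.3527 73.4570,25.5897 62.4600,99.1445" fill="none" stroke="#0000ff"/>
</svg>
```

G21
G90
G00 X40.6201 Y80.7237
M3 S907
G1 X47.4866 Y44.6891 F1172
G1 X12.8465 Y56.7598
G1 X40.6201 Y80.7237
G00 X56.2851 Y82.1578
M3 S907
G1 X73.4570 Y116.9208 F1172
G1 X62.4600 Y43.3660
M5
G00 X0.0000 Y0.0000

Since the viewBox matches the mm dimensions, user units are millimetres directly. The only transform is the Y-flip y_m = 142.5105 − y_svg.

Shape 1 is a regular polygon drawn with `<path>`. Its stroke #0000ff means cut at S907, F1172. After flipping Y the toolpath is (40.6201,80.7237) → (47.4866,44.6891) → (12.8465,56.7598) → (40.6201,80.7237), returning to the start.

Shape 2 is a open polyline drawn with `<polyline>`. Its stroke #0000ff means cut at S907, F1172. After flipping Y the toolpath is (56.2851,82.1578) → (73.4570,116.9208) → (62.4600,43.3660).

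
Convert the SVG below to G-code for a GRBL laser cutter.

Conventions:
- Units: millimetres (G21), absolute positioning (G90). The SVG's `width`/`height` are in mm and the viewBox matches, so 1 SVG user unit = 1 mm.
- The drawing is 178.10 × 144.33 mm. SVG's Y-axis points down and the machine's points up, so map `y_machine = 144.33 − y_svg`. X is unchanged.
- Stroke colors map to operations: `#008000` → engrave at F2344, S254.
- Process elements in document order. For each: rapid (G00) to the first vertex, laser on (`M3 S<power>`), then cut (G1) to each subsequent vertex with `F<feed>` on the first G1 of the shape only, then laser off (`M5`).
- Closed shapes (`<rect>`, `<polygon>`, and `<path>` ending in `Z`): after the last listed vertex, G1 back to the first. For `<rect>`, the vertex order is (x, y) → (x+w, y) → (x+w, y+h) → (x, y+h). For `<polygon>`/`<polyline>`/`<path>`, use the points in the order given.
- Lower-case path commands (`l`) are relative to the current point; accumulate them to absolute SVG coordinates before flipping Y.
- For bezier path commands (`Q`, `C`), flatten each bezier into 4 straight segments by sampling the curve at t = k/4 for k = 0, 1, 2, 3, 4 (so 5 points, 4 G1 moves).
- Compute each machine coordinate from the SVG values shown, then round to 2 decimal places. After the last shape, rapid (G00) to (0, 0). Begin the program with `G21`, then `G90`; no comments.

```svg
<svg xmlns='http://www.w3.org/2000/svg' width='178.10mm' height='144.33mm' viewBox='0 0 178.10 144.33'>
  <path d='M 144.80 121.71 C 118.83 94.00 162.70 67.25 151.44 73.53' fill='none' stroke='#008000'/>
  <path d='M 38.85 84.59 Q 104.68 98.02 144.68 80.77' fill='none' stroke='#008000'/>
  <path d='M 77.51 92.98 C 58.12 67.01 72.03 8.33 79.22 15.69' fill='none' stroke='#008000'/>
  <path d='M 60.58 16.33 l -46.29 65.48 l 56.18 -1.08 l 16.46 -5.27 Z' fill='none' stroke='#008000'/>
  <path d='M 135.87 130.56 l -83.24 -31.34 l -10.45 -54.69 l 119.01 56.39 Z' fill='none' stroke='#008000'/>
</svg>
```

viewBox `0 0 178.10 144.33` with mm width/height → 1 unit = 1 mm. Flip: y_m = 144.33 − y_svg.

**Shape 1** — `<path>` cubic bezier, stroke `#008000` → engrave (S254, F2344). Control points (SVG): P0=(144.80,121.71), P1=(118.83,94.00), P2=(162.70,67.25), P3=(151.44,73.53); sampled at t=k/4. Machine vertices: (144.80,22.62) → (136.46,42.72) → (142.60,59.46) → (151.50,69.82) → (151.44,70.80). Open path.

**Shape 2** — `<path>` quadratic bezier, stroke `#008000` → engrave (S254, F2344). Control points (SVG): P0=(38.85,84.59), P1=(104.68,98.02), P2=(144.68,80.77); sampled at t=k/4. Machine vertices: (38.85,59.74) → (70.15,54.94) → (98.22,53.98) → (123.07,56.85) → (144.68,63.56). Open path.

**Shape 3** — `<path>` cubic bezier, stroke `#008000` → engrave (S254, F2344). Control points (SVG): P0=(77.51,92.98), P1=(58.12,67.01), P2=(72.03,8.33), P3=(79.22,15.69); sampled at t=k/4. Machine vertices: (77.51,51.35) → (68.59,75.42) → (68.40,102.49) → (73.19,123.32) → (79.22,128.64). Open path.

**Shape 4** — `<path>` closed polygon, stroke `#008000` → engrave (S254, F2344). Machine vertices: (60.58,128.00) → (14.29,62.52) → (70.47,63.60) → (86.93,68.87) → (60.58,128.00). Closed: final G1 returns to the first vertex.

**Shape 5** — `<path>` closed polygon, stroke `#008000` → engrave (S254, F2344). Machine vertices: (135.87,13.77) → (52.63,45.11) → (42.18,99.80) → (161.19,43.41) → (135.87,13.77). Closed: final G1 returns to the first vertex.

G21
G90
G00 X144.80 Y22.62
M3 S254
G1 X136.46 Y42.72 F2344
G1 X142.60 Y59.46
G1 X151.50 Y69.82
G1 X151.44 Y70.80
M5
G00 X38.85 Y59.74
M3 S254
G1 X70.15 Y54.94 F2344
G1 X98.22 Y53.98
G1 X123.07 Y56.85
G1 X144.68 Y63.56
M5
G00 X77.51 Y51.35
M3 S254
G1 X68.59 Y75.42 F2344
G1 X68.40 Y102.49
G1 X73.19 Y123.32
G1 X79.22 Y128.64
M5
G00 X60.58 Y128.00
M3 S254
G1 X14.29 Y62.52 F2344
G1 X70.47 Y63.60
G1 X86.93 Y68.87
G1 X60.58 Y128.00
M5
G00 X135.87 Y13.77
M3 S254
G1 X52.63 Y45.11 F2344
G1 X42.18 Y99.80
G1 X161.19 Y43.41
G1 X135.87 Y13.77
M5
G00 X0.00 Y0.00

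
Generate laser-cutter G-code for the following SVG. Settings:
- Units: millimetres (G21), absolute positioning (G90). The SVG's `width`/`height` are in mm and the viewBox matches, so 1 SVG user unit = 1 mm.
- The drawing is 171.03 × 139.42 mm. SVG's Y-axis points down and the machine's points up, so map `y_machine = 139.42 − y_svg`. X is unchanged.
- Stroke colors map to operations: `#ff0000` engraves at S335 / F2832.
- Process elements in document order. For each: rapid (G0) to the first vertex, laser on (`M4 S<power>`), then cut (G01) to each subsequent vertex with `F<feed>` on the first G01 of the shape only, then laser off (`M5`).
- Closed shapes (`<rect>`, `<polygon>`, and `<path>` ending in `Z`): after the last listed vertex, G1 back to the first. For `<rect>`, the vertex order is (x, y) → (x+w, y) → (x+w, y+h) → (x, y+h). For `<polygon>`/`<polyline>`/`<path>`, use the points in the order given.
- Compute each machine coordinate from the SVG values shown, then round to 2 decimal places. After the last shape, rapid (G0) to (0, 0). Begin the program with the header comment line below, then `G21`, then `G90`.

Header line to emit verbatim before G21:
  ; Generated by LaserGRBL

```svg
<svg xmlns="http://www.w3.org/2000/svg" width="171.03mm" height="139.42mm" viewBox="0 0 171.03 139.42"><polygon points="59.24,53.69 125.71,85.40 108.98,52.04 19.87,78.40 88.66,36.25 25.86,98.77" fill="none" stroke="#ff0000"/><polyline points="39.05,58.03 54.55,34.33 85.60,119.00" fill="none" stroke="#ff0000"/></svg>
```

1 u = 1 mm; y_m = 139.42 − y.

[1] `<polygon>` closed polygon, #ff0000→engrave S335 F2832: (59.24,85.73) → (125.71,54.02) → (108.98,87.38) → (19.87,61.02) → (88.66,103.17) → (25.86,40.65) → (59.24,85.73) (closed)

[2] `<polyline>` open polyline, #ff0000→engrave S335 F2832: (39.05,81.39) → (54.55,105.09) → (85.60,20.42)

; Generated by LaserGRBL
G21
G90
G0 X59.24 Y85.73
M4 S335
G01 X125.71 Y54.02 F2832
G01 X108.98 Y87.38
G01 X19.87 Y61.02
G01 X88.66 Y103.17
G01 X25.86 Y40.65
G01 X59.24 Y85.73
M5
G0 X39.05 Y81.39
M4 S335
G01 X54.55 Y105.09 F2832
G01 X85.60 Y20.42
M5
G0 X0.00 Y0.00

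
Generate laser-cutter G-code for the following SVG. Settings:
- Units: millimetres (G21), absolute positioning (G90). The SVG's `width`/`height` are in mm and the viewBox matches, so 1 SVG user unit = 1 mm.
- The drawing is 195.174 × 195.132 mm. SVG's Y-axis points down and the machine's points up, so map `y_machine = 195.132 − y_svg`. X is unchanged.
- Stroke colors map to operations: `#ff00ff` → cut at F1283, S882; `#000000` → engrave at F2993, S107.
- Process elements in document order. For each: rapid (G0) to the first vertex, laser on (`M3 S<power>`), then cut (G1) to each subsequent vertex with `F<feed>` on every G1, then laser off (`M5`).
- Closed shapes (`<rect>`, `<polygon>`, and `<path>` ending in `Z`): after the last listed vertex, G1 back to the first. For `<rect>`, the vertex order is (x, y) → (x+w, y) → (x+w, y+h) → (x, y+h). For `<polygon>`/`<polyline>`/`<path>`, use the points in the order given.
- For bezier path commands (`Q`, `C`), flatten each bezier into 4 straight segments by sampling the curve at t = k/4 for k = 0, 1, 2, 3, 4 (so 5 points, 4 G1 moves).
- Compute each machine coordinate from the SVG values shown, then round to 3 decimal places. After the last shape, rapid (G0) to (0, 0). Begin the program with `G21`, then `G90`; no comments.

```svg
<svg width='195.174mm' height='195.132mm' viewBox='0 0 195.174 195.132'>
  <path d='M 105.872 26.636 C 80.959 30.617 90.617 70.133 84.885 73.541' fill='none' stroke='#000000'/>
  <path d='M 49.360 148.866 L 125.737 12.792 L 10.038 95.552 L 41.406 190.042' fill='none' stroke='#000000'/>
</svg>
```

G21
G90
G0 X105.872 Y168.496
M3 S107
G1 X92.889 Y159.967 F2993
G1 X88.186 Y144.829 F2993
G1 X87.079 Y129.798 F2993
G1 X84.885 Y121.591 F2993
M5
G0 X49.360 Y46.266
M3 S107
G1 X125.737 Y182.340 F2993
G1 X10.038 Y99.580 F2993
G1 X41.406 Y5.090 F2993
M5
G0 X0.000 Y0.000

Since the viewBox matches the mm dimensions, user units are millimetres directly. The only transform is the Y-flip y_m = 195.132 − y_svg.

Shape 1 is a cubic bezier drawn with `<path>`. Its stroke #000000 means engrave at S107, F2993. After flipping Y the toolpath is (105.872,168.496) → (92.889,159.967) → (88.186,144.829) → (87.079,129.798) → (84.885,121.591).

Shape 2 is a open polyline drawn with `<path>`. Its stroke #000000 means engrave at S107, F2993. After flipping Y the toolpath is (49.360,46.266) → (125.737,182.340) → (10.038,99.580) → (41.406,5.090).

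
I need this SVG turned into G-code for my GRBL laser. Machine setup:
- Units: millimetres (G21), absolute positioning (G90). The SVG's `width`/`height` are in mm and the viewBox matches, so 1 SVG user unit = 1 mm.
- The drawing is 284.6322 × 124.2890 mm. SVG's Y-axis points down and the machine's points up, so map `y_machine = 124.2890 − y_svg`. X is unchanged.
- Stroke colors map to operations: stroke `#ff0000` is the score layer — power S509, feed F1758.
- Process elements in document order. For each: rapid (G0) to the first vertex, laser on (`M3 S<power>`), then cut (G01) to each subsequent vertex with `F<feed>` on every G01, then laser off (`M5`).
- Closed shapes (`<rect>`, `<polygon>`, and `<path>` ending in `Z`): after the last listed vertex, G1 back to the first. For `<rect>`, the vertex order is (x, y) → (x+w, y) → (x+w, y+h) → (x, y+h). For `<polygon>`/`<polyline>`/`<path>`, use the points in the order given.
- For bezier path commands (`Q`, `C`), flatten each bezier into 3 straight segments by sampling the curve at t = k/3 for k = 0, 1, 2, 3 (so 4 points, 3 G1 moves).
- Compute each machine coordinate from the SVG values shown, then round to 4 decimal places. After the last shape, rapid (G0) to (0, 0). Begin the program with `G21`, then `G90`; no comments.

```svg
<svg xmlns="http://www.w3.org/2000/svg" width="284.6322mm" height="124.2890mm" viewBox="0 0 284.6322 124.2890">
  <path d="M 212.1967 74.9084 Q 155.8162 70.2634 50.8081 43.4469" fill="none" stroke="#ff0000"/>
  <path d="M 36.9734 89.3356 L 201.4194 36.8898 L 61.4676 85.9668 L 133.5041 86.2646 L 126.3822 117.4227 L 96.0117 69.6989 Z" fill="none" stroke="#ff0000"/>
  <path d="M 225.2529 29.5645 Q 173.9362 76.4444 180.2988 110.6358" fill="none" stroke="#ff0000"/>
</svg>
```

G21
G90
G0 X212.1967 Y49.3806
M3 S509
G01 X169.2066 Y54.9408 F1758
G01 X115.4104 Y65.4279 F1758
G01 X50.8081 Y80.8421 F1758
M5
G0 X36.9734 Y34.9534
M3 S509
G01 X201.4194 Y87.3992 F1758
G01 X61.4676 Y38.3222 F1758
G01 X133.5041 Y38.0244 F1758
G01 X126.3822 Y6.8663 F1758
G01 X96.0117 Y54.5901 F1758
G01 X36.9734 Y34.9534 F1758
M5
G0 X225.2529 Y94.7245
M3 S509
G01 X197.4506 Y64.8811 F1758
G01 X182.4659 Y37.8573 F1758
G01 X180.2988 Y13.6532 F1758
M5
G0 X0.0000 Y0.0000

Since the viewBox matches the mm dimensions, user units are millimetres directly. The only transform is the Y-flip y_m = 124.2890 − y_svg.

Shape 1 is a quadratic bezier drawn with `<path>`. Its stroke #ff0000 means score at S509, F1758. After flipping Y the toolpath is (212.1967,49.3806) → (169.2066,54.9408) → (115.4104,65.4279) → (50.8081,80.8421).

Shape 2 is a closed polygon drawn with `<path>`. Its stroke #ff0000 means score at S509, F1758. After flipping Y the toolpath is (36.9734,34.9534) → (201.4194,87.3992) → (61.4676,38.3222) → (133.5041,38.0244) → (126.3822,6.8663) → (96.0117,54.5901) → (36.9734,34.9534), returning to the start.

Shape 3 is a quadratic bezier drawn with `<path>`. Its stroke #ff0000 means score at S509, F1758. After flipping Y the toolpath is (225.2529,94.7245) → (197.4506,64.8811) → (182.4659,37.8573) → (180.2988,13.6532).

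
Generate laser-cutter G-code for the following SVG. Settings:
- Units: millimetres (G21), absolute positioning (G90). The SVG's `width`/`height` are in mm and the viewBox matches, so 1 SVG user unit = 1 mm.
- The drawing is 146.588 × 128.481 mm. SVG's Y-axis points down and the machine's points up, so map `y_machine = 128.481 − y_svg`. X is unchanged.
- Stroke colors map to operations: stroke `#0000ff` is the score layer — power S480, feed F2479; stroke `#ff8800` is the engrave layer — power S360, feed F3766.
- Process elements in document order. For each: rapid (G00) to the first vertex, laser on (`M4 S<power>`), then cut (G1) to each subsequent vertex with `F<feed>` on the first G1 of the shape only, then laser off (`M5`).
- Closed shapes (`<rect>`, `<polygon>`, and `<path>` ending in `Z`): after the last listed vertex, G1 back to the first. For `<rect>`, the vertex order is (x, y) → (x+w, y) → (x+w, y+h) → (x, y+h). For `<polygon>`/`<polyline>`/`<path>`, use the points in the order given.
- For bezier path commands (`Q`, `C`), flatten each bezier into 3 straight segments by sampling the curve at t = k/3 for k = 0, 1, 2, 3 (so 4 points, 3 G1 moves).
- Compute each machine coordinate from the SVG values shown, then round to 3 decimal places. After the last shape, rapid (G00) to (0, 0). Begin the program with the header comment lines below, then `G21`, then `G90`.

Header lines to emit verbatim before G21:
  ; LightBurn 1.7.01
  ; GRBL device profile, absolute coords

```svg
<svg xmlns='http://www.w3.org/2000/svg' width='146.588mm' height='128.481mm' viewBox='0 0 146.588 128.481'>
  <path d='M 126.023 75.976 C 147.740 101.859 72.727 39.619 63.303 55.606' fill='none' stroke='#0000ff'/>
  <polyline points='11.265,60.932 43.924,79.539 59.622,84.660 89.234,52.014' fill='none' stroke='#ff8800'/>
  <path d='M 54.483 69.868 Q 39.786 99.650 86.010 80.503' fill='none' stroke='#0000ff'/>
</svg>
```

; LightBurn 1.7.01
; GRBL device profile, absolute coords
G21
G90
G00 X126.023 Y52.505
M4 S480
G1 X121.508 Y49.835 F2479
G1 X88.578 Y68.947
G1 X63.303 Y72.875
M5
G00 X11.265 Y67.549
M4 S360
G1 X43.924 Y48.942 F3766
G1 X59.622 Y43.821
G1 X89.234 Y76.467
M5
G00 X54.483 Y58.613
M4 S480
G1 X51.454 Y44.195 F2479
G1 X61.963 Y40.650
G1 X86.010 Y47.978
M5
G00 X0.000 Y0.000

viewBox `0 0 146.588 128.481` with mm width/height → 1 unit = 1 mm. Flip: y_m = 128.481 − y_svg.

**Shape 1** — `<path>` cubic bezier, stroke `#0000ff` → score (S480, F2479). Control points (SVG): P0=(126.023,75.976), P1=(147.740,101.859), P2=(72.727,39.619), P3=(63.303,55.606); sampled at t=k/3. Machine vertices: (126.023,52.505) → (121.508,49.835) → (88.578,68.947) → (63.303,72.875). Open path.

**Shape 2** — `<polyline>` open polyline, stroke `#ff8800` → engrave (S360, F3766). Machine vertices: (11.265,67.549) → (43.924,48.942) → (59.622,43.821) → (89.234,76.467). Open path.

**Shape 3** — `<path>` quadratic bezier, stroke `#0000ff` → score (S480, F2479). Control points (SVG): P0=(54.483,69.868), P1=(39.786,99.650), P2=(86.010,80.503); sampled at t=k/3. Machine vertices: (54.483,58.613) → (51.454,44.195) → (61.963,40.650) → (86.010,47.978). Open path.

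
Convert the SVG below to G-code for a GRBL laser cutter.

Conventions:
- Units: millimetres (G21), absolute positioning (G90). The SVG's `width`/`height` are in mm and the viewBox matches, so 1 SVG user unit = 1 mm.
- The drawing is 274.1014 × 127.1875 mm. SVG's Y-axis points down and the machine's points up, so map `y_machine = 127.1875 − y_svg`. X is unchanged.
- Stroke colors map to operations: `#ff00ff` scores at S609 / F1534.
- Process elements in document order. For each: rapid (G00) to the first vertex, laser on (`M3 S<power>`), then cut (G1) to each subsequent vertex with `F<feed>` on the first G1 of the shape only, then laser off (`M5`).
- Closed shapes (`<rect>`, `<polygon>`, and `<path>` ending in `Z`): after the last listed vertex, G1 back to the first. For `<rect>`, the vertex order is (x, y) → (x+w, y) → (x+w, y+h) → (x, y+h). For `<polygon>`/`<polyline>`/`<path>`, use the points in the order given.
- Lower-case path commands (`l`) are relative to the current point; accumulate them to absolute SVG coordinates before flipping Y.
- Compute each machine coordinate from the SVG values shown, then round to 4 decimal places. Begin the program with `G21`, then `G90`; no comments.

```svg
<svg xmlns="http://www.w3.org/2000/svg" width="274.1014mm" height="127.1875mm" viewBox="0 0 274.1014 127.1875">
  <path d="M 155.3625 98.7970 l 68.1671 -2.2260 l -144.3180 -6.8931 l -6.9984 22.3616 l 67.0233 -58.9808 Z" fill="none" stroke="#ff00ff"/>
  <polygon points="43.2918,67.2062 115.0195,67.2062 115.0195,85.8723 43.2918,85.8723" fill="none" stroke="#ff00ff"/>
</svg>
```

Since the viewBox matches the mm dimensions, user units are millimetres directly. The only transform is the Y-flip y_m = 127.1875 − y_svg.

Shape 1 is a closed polygon drawn with `<path>`. Its stroke #ff00ff means score at S609, F1534. After flipping Y the toolpath is (155.3625,28.3905) → (223.5296,30.6165) → (79.2116,37.5096) → (72.2132,15.1480) → (139.2365,74.1288) → (155.3625,28.3905), returning to the start.

Shape 2 is a rectangle drawn with `<polygon>`. Its stroke #ff00ff means score at S609, F1534. After flipping Y the toolpath is (43.2918,59.9813) → (115.0195,59.9813) → (115.0195,41.3152) → (43.2918,41.3152) → (43.2918,59.9813), returning to the start.

G21
G90
G00 X155.3625 Y28.3905
M3 S609
G1 X223.5296 Y30.6165 F1534
G1 X79.2116 Y37.5096
G1 X72.2132 Y15.1480
G1 X139.2365 Y74.1288
G1 X155.3625 Y28.3905
M5
G00 X43.2918 Y59.9813
M3 S609
G1 X115.0195 Y59.9813 F1534
G1 X115.0195 Y41.3152
G1 X43.2918 Y41.3152
G1 X43.2918 Y59.9813
M5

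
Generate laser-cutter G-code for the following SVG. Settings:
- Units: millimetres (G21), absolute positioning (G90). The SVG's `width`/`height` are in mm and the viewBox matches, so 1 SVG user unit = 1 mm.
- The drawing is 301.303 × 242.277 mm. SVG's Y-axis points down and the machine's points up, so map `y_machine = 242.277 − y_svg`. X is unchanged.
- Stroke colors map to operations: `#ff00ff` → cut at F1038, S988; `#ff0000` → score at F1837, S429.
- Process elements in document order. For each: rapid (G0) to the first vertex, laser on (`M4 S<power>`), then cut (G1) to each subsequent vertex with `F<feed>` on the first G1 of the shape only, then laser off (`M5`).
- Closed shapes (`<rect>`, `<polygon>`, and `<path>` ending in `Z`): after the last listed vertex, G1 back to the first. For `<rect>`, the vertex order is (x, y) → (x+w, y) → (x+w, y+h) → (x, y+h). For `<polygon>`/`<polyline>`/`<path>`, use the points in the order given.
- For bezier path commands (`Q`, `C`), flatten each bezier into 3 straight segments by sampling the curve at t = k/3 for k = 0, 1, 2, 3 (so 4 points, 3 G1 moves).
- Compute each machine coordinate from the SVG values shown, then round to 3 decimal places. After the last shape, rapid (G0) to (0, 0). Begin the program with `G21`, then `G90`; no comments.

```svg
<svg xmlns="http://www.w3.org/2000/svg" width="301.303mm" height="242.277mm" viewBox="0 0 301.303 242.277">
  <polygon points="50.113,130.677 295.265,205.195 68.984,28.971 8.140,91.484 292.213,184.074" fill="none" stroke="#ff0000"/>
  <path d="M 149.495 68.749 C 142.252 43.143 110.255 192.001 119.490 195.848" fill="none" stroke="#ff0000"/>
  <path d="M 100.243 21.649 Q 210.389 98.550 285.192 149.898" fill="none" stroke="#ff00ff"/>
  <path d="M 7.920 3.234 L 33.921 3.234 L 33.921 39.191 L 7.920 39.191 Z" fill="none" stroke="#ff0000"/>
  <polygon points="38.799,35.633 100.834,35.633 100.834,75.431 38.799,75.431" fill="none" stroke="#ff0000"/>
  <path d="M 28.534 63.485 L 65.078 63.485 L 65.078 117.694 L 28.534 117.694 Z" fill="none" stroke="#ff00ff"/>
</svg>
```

Since the viewBox matches the mm dimensions, user units are millimetres directly. The only transform is the Y-flip y_m = 242.277 − y_svg.

Shape 1 is a closed polygon drawn with `<polygon>`. Its stroke #ff0000 means score at S429, F1837. After flipping Y the toolpath is (50.113,111.600) → (295.265,37.082) → (68.984,213.306) → (8.140,150.793) → (292.213,58.203) → (50.113,111.600), returning to the start.

Shape 2 is a cubic bezier drawn with `<path>`. Its stroke #ff0000 means score at S429, F1837. After flipping Y the toolpath is (149.495,173.528) → (136.445,152.812) → (121.555,86.781) → (119.490,46.429).

Shape 3 is a quadratic bezier drawn with `<path>`. Its stroke #ff00ff means cut at S988, F1038. After flipping Y the toolpath is (100.243,220.628) → (169.747,172.200) → (231.396,129.450) → (285.192,92.379).

Shape 4 is a rectangle drawn with `<path>`. Its stroke #ff0000 means score at S429, F1837. After flipping Y the toolpath is (7.920,239.043) → (33.921,239.043) → (33.921,203.086) → (7.920,203.086) → (7.920,239.043), returning to the start.

Shape 5 is a rectangle drawn with `<polygon>`. Its stroke #ff0000 means score at S429, F1837. After flipping Y the toolpath is (38.799,206.644) → (100.834,206.644) → (100.834,166.846) → (38.799,166.846) → (38.799,206.644), returning to the start.

Shape 6 is a rectangle drawn with `<path>`. Its stroke #ff00ff means cut at S988, F1038. After flipping Y the toolpath is (28.534,178.792) → (65.078,178.792) → (65.078,124.583) → (28.534,124.583) → (28.534,178.792), returning to the start.

G21
G90
G0 X50.113 Y111.600
M4 S429
G1 X295.265 Y37.082 F1837
G1 X68.984 Y213.306
G1 X8.140 Y150.793
G1 X292.213 Y58.203
G1 X50.113 Y111.600
M5
G0 X149.495 Y173.528
M4 S429
G1 X136.445 Y152.812 F1837
G1 X121.555 Y86.781
G1 X119.490 Y46.429
M5
G0 X100.243 Y220.628
M4 S988
G1 X169.747 Y172.200 F1038
G1 X231.396 Y129.450
G1 X285.192 Y92.379
M5
G0 X7.920 Y239.043
M4 S429
G1 X33.921 Y239.043 F1837
G1 X33.921 Y203.086
G1 X7.920 Y203.086
G1 X7.920 Y239.043
M5
G0 X38.799 Y206.644
M4 S429
G1 X100.834 Y206.644 F1837
G1 X100.834 Y166.846
G1 X38.799 Y166.846
G1 X38.799 Y206.644
M5
G0 X28.534 Y178.792
M4 S988
G1 X65.078 Y178.792 F1038
G1 X65.078 Y124.583
G1 X28.534 Y124.583
G1 X28.534 Y178.792
M5
G0 X0.000 Y0.000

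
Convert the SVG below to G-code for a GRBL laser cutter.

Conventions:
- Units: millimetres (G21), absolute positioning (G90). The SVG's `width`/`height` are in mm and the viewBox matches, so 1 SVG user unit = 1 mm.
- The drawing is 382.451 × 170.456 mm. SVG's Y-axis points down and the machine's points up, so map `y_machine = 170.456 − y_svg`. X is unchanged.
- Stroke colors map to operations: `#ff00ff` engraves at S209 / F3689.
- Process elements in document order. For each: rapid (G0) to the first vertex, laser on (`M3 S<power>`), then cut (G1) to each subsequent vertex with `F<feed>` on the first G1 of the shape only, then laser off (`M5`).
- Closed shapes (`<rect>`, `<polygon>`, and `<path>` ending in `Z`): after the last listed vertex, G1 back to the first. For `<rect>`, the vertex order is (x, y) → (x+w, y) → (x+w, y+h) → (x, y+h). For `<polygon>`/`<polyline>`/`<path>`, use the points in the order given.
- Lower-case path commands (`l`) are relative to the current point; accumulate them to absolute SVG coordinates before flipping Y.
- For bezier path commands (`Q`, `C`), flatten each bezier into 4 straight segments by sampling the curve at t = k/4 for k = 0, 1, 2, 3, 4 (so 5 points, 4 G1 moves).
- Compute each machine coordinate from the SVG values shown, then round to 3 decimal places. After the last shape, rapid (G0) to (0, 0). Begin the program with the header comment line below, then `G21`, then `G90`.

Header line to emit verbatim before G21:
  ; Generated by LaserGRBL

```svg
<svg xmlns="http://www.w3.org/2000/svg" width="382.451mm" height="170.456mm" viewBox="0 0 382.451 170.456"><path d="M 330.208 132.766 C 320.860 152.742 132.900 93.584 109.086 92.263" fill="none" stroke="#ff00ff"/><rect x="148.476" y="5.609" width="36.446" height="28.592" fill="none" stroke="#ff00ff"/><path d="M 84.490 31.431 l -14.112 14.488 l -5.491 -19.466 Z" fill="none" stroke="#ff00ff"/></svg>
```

; Generated by LaserGRBL
G21
G90
G0 X330.208 Y37.690
M3 S209
G1 X295.063 Y35.405 F3689
G1 X225.072 Y49.955
G1 X152.368 Y68.498
G1 X109.086 Y78.193
M5
G0 X148.476 Y164.847
M3 S209
G1 X184.922 Y164.847 F3689
G1 X184.922 Y136.255
G1 X148.476 Y136.255
G1 X148.476 Y164.847
M5
G0 X84.490 Y139.025
M3 S209
G1 X70.378 Y124.537 F3689
G1 X64.887 Y144.003
G1 X84.490 Y139.025
M5
G0 X0.000 Y0.000

viewBox `0 0 382.451 170.456` with mm width/height → 1 unit = 1 mm. Flip: y_m = 170.456 − y_svg.

**Shape 1** — `<path>` cubic bezier, stroke `#ff00ff` → engrave (S209, F3689). Control points (SVG): P0=(330.208,132.766), P1=(320.860,152.742), P2=(132.900,93.584), P3=(109.086,92.263); sampled at t=k/4. Machine vertices: (330.208,37.690) → (295.063,35.405) → (225.072,49.955) → (152.368,68.498) → (109.086,78.193). Open path.

**Shape 2** — `<rect>` rectangle, stroke `#ff00ff` → engrave (S209, F3689). Machine vertices: (148.476,164.847) → (184.922,164.847) → (184.922,136.255) → (148.476,136.255) → (148.476,164.847). Closed: final G1 returns to the first vertex.

**Shape 3** — `<path>` regular polygon, stroke `#ff00ff` → engrave (S209, F3689). Machine vertices: (84.490,139.025) → (70.378,124.537) → (64.887,144.003) → (84.490,139.025). Closed: final G1 returns to the first vertex.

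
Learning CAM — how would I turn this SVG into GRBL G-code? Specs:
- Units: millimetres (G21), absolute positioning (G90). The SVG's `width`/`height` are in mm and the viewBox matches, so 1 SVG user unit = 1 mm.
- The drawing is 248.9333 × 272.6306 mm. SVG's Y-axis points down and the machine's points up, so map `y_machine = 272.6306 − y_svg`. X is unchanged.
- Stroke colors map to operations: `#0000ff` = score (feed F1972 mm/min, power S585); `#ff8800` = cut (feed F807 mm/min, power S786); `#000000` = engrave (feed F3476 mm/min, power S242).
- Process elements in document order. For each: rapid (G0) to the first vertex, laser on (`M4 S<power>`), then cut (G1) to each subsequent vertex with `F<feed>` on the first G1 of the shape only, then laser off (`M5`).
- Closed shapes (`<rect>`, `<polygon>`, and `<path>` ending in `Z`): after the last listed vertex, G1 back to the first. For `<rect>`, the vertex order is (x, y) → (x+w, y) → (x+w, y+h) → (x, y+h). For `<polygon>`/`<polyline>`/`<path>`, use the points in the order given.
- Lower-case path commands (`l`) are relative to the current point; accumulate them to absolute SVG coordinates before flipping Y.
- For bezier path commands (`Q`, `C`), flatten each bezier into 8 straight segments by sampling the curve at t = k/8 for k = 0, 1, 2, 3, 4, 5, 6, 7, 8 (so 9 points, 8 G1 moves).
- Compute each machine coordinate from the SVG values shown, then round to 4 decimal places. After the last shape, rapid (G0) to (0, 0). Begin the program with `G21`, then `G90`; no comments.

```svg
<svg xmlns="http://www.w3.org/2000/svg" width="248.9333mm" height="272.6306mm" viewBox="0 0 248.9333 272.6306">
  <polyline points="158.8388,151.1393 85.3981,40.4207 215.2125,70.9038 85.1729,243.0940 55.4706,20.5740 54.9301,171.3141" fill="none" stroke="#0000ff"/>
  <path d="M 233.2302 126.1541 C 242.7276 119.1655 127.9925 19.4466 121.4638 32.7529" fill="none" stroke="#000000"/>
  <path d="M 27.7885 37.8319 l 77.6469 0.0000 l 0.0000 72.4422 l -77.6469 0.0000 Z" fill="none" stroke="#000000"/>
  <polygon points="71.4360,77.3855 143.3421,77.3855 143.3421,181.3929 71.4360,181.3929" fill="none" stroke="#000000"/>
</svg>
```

G21
G90
G0 X158.8388 Y121.4913
M4 S585
G1 X85.3981 Y232.2099 F1972
G1 X215.2125 Y201.7268
G1 X85.1729 Y29.5366
G1 X55.4706 Y252.0566
G1 X54.9301 Y101.3165
M5
G0 X233.2302 Y146.4765
M4 S242
G1 X231.4223 Y153.0421 F3476
G1 X220.6915 Y165.8900
G1 X203.7617 Y182.6089
G1 X183.3568 Y200.7877
G1 X162.2006 Y218.0152
G1 X143.0172 Y231.8801
G1 X128.5303 Y239.9714
G1 X121.4638 Y239.8777
M5
G0 X27.7885 Y234.7987
M4 S242
G1 X105.4354 Y234.7987 F3476
G1 X105.4354 Y162.3565
G1 X27.7885 Y162.3565
G1 X27.7885 Y234.7987
M5
G0 X71.4360 Y195.2451
M4 S242
G1 X143.3421 Y195.2451 F3476
G1 X143.3421 Y91.2377
G1 X71.4360 Y91.2377
G1 X71.4360 Y195.2451
M5
G0 X0.0000 Y0.0000

1 u = 1 mm; y_m = 272.6306 − y.

[1] `<polyline>` open polyline, #0000ff→score S585 F1972: (158.8388,121.4913) → (85.3981,232.2099) → (215.2125,201.7268) → (85.1729,29.5366) → (55.4706,252.0566) → (54.9301,101.3165)

[2] `<path>` cubic bezier, #000000→engrave S242 F3476: (233.2302,146.4765) → (231.4223,153.0421) → (220.6915,165.8900) → (203.7617,182.6089) → (183.3568,200.7877) → (162.2006,218.0152) → (143.0172,231.8801) → (128.5303,239.9714) → (121.4638,239.8777)

[3] `<path>` rectangle, #000000→engrave S242 F3476: (27.7885,234.7987) → (105.4354,234.7987) → (105.4354,162.3565) → (27.7885,162.3565) → (27.7885,234.7987) (closed)

[4] `<polygon>` rectangle, #000000→engrave S242 F3476: (71.4360,195.2451) → (143.3421,195.2451) → (143.3421,91.2377) → (71.4360,91.2377) → (71.4360,195.2451) (closed)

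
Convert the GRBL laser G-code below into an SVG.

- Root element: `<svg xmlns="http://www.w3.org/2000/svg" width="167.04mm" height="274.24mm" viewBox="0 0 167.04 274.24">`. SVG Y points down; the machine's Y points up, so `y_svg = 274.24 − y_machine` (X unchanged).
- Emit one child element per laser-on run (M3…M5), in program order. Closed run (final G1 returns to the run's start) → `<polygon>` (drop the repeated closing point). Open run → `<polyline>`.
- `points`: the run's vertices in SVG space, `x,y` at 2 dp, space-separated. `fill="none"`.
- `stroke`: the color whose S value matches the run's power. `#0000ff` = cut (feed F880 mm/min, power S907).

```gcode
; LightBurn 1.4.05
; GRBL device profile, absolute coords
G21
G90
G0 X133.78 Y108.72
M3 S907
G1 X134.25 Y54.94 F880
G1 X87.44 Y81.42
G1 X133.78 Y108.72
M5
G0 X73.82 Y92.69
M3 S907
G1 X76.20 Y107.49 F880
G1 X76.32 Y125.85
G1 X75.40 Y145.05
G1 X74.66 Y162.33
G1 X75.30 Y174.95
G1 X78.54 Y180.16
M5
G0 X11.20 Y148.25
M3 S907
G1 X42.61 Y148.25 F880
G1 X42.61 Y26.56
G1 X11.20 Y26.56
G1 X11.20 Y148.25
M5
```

Machine Y-up, SVG Y-down with viewBox height 274.24, so y_svg = 274.24 − y_machine; X carries over. Every run uses S907, so all elements get stroke `#0000ff` (cut).

Run 1: The run returns to its start, so emit a `<polygon>` with points (Y-flipped): 133.78,165.52 134.25,219.30 87.44,192.82.

Run 2: The run is open, so emit a `<polyline>` with points (Y-flipped): 73.82,181.55 76.20,166.75 76.32,148.39 75.40,129.19 74.66,111.91 75.30,99.29 78.54,94.08.

Run 3: The run returns to its start, so emit a `<polygon>` with points (Y-flipped): 11.20,125.99 42.61,125.99 42.61,247.68 11.20,247.68.

<svg xmlns="http://www.w3.org/2000/svg" width="167.04mm" height="274.24mm" viewBox="0 0 167.04 274.24">
  <polygon points="133.78,165.52 134.25,219.30 87.44,192.82" fill="none" stroke="#0000ff"/>
  <polyline points="73.82,181.55 76.20,166.75 76.32,148.39 75.40,129.19 74.66,111.91 75.30,99.29 78.54,94.08" fill="none" stroke="#0000ff"/>
  <polygon points="11.20,125.99 42.61,125.99 42.61,247.68 11.20,247.68" fill="none" stroke="#0000ff"/>
</svg>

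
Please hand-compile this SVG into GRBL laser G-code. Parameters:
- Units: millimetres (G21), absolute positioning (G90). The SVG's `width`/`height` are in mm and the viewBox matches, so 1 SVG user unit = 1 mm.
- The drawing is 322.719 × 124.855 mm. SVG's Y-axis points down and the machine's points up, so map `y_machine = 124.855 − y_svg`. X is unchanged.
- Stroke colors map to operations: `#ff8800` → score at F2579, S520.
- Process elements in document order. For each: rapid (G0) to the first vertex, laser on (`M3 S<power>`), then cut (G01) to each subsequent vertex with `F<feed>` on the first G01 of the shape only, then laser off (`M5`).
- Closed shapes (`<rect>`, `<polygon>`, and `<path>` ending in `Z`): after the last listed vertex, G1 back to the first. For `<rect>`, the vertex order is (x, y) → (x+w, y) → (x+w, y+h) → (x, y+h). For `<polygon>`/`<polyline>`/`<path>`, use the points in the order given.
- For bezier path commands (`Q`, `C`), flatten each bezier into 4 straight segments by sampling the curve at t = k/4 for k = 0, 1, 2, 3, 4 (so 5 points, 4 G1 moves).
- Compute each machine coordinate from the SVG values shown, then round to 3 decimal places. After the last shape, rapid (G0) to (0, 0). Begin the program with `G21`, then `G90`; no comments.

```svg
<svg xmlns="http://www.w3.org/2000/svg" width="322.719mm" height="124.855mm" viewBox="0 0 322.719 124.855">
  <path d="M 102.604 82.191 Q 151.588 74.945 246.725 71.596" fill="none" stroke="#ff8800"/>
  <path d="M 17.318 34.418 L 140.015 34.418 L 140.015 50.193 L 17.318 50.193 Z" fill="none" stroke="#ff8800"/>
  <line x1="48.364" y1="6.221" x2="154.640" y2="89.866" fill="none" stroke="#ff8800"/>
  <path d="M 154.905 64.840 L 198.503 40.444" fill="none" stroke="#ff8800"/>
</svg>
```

1 u = 1 mm; y_m = 124.855 − y.

[1] `<path>` quadratic bezier, #ff8800→score S520 F2579: (102.604,42.664) → (129.981,46.043) → (163.126,48.936) → (202.041,51.341) → (246.725,53.259)

[2] `<path>` rectangle, #ff8800→score S520 F2579: (17.318,90.437) → (140.015,90.437) → (140.015,74.662) → (17.318,74.662) → (17.318,90.437) (closed)

[3] `<line>` line segment, #ff8800→score S520 F2579: (48.364,118.634) → (154.640,34.989)

[4] `<path>` line segment, #ff8800→score S520 F2579: (154.905,60.015) → (198.503,84.411)

G21
G90
G0 X102.604 Y42.664
M3 S520
G01 X129.981 Y46.043 F2579
G01 X163.126 Y48.936
G01 X202.041 Y51.341
G01 X246.725 Y53.259
M5
G0 X17.318 Y90.437
M3 S520
G01 X140.015 Y90.437 F2579
G01 X140.015 Y74.662
G01 X17.318 Y74.662
G01 X17.318 Y90.437
M5
G0 X48.364 Y118.634
M3 S520
G01 X154.640 Y34.989 F2579
M5
G0 X154.905 Y60.015
M3 S520
G01 X198.503 Y84.411 F2579
M5
G0 X0.000 Y0.000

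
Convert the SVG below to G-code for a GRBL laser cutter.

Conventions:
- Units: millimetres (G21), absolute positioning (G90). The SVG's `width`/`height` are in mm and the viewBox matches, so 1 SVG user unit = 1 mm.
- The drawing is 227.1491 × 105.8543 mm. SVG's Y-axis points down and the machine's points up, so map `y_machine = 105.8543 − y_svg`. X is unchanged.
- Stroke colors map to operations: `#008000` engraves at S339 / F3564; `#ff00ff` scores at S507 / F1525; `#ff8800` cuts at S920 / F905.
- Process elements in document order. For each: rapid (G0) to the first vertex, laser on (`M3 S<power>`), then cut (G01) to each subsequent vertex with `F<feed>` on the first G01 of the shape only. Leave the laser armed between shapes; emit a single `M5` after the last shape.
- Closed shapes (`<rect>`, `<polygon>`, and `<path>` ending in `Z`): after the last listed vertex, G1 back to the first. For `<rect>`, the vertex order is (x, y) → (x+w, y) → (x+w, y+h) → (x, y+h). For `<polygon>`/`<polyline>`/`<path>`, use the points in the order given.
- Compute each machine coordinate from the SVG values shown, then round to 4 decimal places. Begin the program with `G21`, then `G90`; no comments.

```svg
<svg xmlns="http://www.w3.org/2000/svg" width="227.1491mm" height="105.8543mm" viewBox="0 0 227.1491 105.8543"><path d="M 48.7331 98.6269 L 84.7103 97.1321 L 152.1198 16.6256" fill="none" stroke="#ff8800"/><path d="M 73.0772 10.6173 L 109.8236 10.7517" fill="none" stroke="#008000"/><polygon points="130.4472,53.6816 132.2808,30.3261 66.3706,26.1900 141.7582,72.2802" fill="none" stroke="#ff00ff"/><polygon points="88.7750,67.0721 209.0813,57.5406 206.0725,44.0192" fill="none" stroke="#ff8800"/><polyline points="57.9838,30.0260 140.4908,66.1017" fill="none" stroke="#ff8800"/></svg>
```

Since the viewBox matches the mm dimensions, user units are millimetres directly. The only transform is the Y-flip y_m = 105.8543 − y_svg.

Shape 1 is a open polyline drawn with `<path>`. Its stroke #ff8800 means cut at S920, F905. After flipping Y the toolpath is (48.7331,7.2274) → (84.7103,8.7222) → (152.1198,89.2287).

Shape 2 is a line segment drawn with `<path>`. Its stroke #008000 means engrave at S339, F3564. After flipping Y the toolpath is (73.0772,95.2370) → (109.8236,95.1026).

Shape 3 is a closed polygon drawn with `<polygon>`. Its stroke #ff00ff means score at S507, F1525. After flipping Y the toolpath is (130.4472,52.1727) → (132.2808,75.5282) → (66.3706,79.6643) → (141.7582,33.5741) → (130.4472,52.1727), returning to the start.

Shape 4 is a closed polygon drawn with `<polygon>`. Its stroke #ff8800 means cut at S920, F905. After flipping Y the toolpath is (88.7750,38.7822) → (209.0813,48.3137) → (206.0725,61.8351) → (88.7750,38.7822), returning to the start.

Shape 5 is a line segment drawn with `<polyline>`. Its stroke #ff8800 means cut at S920, F905. After flipping Y the toolpath is (57.9838,75.8283) → (140.4908,39.7526).

G21
G90
G0 X48.7331 Y7.2274
M3 S920
G01 X84.7103 Y8.7222 F905
G01 X152.1198 Y89.2287
G0 X73.0772 Y95.2370
M3 S339
G01 X109.8236 Y95.1026 F3564
G0 X130.4472 Y52.1727
M3 S507
G01 X132.2808 Y75.5282 F1525
G01 X66.3706 Y79.6643
G01 X141.7582 Y33.5741
G01 X130.4472 Y52.1727
G0 X88.7750 Y38.7822
M3 S920
G01 X209.0813 Y48.3137 F905
G01 X206.0725 Y61.8351
G01 X88.7750 Y38.7822
G0 X57.9838 Y75.8283
M3 S920
G01 X140.4908 Y39.7526 F905
M5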